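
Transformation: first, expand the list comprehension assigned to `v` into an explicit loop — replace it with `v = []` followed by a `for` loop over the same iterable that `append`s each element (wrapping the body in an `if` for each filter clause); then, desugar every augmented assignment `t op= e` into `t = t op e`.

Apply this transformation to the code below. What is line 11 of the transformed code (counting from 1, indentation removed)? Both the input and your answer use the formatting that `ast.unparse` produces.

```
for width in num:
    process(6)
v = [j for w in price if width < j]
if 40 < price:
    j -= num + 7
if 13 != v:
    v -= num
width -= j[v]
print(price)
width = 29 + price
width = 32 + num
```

width = width - j[v]

Transformed code:
for width in num:
    process(6)
v = []
for w in price:
    if width < j:
        v.append(j)
if 40 < price:
    j = j - (num + 7)
if 13 != v:
    v = v - num
width = width - j[v]
print(price)
width = 29 + price
width = 32 + num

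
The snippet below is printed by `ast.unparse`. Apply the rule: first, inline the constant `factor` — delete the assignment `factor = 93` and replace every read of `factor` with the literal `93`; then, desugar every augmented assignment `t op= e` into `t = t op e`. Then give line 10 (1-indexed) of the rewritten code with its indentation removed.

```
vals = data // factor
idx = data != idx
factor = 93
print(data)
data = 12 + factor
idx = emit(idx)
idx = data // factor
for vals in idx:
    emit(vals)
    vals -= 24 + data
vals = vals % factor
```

Transformed code:
vals = data // 93
idx = data != idx
print(data)
data = 12 + 93
idx = emit(idx)
idx = data // 93
for vals in idx:
    emit(vals)
    vals = vals - (24 + data)
vals = vals % 93

vals = vals % 93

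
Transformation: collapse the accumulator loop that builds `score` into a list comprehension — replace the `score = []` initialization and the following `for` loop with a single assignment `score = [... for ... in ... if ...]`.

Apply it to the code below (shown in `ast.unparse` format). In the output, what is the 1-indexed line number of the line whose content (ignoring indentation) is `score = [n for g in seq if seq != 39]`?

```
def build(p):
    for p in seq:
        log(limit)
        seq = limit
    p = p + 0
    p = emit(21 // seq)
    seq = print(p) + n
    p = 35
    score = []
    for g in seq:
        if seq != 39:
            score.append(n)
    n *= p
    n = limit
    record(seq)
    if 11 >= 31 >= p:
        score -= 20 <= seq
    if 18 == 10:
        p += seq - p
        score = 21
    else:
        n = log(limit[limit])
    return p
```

Transformed code:
def build(p):
    for p in seq:
        log(limit)
        seq = limit
    p = p + 0
    p = emit(21 // seq)
    seq = print(p) + n
    p = 35
    score = [n for g in seq if seq != 39]
    n *= p
    n = limit
    record(seq)
    if 11 >= 31 >= p:
        score -= 20 <= seq
    if 18 == 10:
        p += seq - p
        score = 21
    else:
        n = log(limit[limit])
    return p

9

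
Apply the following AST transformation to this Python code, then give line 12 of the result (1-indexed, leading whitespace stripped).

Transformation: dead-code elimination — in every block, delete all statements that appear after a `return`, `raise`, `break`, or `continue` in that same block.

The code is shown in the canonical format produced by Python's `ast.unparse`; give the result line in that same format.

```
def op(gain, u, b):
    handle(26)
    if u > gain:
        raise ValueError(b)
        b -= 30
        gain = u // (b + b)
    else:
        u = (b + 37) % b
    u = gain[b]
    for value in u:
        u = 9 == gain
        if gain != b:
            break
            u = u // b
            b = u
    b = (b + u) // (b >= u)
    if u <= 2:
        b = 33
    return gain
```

b = (b + u) // (b >= u)

Transformed code:
def op(gain, u, b):
    handle(26)
    if u > gain:
        raise ValueError(b)
    else:
        u = (b + 37) % b
    u = gain[b]
    for value in u:
        u = 9 == gain
        if gain != b:
            break
    b = (b + u) // (b >= u)
    if u <= 2:
        b = 33
    return gain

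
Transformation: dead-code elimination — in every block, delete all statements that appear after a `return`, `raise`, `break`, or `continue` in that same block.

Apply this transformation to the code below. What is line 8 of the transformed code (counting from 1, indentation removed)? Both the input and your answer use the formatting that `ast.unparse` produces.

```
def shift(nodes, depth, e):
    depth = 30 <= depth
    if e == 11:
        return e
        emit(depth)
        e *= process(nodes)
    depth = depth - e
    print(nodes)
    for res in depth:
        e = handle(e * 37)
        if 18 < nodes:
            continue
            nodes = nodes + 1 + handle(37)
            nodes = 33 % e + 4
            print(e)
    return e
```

Transformed code:
def shift(nodes, depth, e):
    depth = 30 <= depth
    if e == 11:
        return e
    depth = depth - e
    print(nodes)
    for res in depth:
        e = handle(e * 37)
        if 18 < nodes:
            continue
    return e

e = handle(e * 37)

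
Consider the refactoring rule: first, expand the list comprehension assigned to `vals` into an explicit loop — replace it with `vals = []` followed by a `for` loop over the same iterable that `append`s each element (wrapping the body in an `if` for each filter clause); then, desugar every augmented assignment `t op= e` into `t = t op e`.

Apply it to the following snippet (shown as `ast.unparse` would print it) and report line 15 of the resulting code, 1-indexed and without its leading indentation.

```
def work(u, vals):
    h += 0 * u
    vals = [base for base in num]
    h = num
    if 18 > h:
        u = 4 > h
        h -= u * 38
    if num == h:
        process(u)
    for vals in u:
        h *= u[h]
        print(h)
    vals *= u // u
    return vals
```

vals = vals * (u // u)

Transformed code:
def work(u, vals):
    h = h + 0 * u
    vals = []
    for base in num:
        vals.append(base)
    h = num
    if 18 > h:
        u = 4 > h
        h = h - u * 38
    if num == h:
        process(u)
    for vals in u:
        h = h * u[h]
        print(h)
    vals = vals * (u // u)
    return vals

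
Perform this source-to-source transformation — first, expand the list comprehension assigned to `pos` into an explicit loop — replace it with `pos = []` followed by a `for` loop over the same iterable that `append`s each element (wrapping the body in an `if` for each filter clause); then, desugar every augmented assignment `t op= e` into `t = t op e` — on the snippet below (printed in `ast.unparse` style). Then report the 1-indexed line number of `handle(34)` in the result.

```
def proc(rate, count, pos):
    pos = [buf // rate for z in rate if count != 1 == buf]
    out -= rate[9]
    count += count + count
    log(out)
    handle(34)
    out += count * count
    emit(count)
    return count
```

9

Transformed code:
def proc(rate, count, pos):
    pos = []
    for z in rate:
        if count != 1 == buf:
            pos.append(buf // rate)
    out = out - rate[9]
    count = count + (count + count)
    log(out)
    handle(34)
    out = out + count * count
    emit(count)
    return count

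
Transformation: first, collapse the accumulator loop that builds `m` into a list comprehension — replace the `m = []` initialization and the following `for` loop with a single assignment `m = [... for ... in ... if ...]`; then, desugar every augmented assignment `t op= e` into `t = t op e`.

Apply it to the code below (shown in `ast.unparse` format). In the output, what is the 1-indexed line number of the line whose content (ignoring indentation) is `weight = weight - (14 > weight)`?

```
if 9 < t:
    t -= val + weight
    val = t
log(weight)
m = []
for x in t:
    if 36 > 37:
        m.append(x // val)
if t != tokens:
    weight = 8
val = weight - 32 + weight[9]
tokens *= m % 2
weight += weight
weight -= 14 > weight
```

Transformed code:
if 9 < t:
    t = t - (val + weight)
    val = t
log(weight)
m = [x // val for x in t if 36 > 37]
if t != tokens:
    weight = 8
val = weight - 32 + weight[9]
tokens = tokens * (m % 2)
weight = weight + weight
weight = weight - (14 > weight)

11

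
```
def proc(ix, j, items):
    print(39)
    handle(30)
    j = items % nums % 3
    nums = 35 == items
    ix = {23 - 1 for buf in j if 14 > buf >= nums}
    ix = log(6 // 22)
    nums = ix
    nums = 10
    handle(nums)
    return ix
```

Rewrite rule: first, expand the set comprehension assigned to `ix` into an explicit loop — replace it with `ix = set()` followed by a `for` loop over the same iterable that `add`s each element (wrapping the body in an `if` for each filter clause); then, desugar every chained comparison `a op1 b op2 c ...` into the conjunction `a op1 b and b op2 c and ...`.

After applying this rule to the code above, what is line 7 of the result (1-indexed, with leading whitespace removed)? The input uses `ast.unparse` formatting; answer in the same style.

Transformed code:
def proc(ix, j, items):
    print(39)
    handle(30)
    j = items % nums % 3
    nums = 35 == items
    ix = set()
    for buf in j:
        if 14 > buf and buf >= nums:
            ix.add(23 - 1)
    ix = log(6 // 22)
    nums = ix
    nums = 10
    handle(nums)
    return ix

for buf in j:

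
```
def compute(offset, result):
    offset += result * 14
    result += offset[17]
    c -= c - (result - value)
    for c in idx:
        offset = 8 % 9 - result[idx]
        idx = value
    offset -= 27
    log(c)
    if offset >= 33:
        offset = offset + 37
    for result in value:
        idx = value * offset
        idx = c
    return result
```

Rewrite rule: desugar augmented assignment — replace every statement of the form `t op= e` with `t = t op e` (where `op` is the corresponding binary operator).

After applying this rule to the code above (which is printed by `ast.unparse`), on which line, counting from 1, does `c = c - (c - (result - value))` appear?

Transformed code:
def compute(offset, result):
    offset = offset + result * 14
    result = result + offset[17]
    c = c - (c - (result - value))
    for c in idx:
        offset = 8 % 9 - result[idx]
        idx = value
    offset = offset - 27
    log(c)
    if offset >= 33:
        offset = offset + 37
    for result in value:
        idx = value * offset
        idx = c
    return result

4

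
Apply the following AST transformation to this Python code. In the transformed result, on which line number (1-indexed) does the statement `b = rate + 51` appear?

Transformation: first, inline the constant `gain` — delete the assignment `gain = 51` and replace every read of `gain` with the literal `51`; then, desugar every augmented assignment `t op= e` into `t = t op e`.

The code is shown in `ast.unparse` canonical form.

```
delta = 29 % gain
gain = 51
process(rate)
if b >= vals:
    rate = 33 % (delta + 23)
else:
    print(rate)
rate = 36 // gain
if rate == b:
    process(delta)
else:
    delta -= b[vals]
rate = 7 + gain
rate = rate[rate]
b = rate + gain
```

14

Transformed code:
delta = 29 % 51
process(rate)
if b >= vals:
    rate = 33 % (delta + 23)
else:
    print(rate)
rate = 36 // 51
if rate == b:
    process(delta)
else:
    delta = delta - b[vals]
rate = 7 + 51
rate = rate[rate]
b = rate + 51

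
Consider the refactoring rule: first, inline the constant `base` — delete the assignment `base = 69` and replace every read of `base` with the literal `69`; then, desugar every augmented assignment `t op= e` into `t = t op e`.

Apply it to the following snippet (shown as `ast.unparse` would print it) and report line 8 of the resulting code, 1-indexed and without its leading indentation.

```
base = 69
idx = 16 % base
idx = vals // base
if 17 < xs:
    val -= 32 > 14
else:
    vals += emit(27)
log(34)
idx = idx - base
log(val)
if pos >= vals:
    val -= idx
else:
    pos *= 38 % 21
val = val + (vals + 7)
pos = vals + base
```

idx = idx - 69

Transformed code:
idx = 16 % 69
idx = vals // 69
if 17 < xs:
    val = val - (32 > 14)
else:
    vals = vals + emit(27)
log(34)
idx = idx - 69
log(val)
if pos >= vals:
    val = val - idx
else:
    pos = pos * (38 % 21)
val = val + (vals + 7)
pos = vals + 69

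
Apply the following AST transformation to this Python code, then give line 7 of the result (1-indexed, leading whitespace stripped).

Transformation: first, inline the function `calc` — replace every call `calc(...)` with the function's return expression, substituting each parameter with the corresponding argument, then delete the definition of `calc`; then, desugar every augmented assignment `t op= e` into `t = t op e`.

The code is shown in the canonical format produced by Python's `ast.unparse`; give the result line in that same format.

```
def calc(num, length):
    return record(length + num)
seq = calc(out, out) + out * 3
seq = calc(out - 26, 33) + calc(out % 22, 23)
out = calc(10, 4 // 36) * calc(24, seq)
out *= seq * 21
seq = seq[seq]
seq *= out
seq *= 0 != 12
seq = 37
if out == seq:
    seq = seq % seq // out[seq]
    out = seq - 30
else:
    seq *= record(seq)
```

seq = seq * (0 != 12)

Transformed code:
seq = record(out + out) + out * 3
seq = record(33 + (out - 26)) + record(23 + out % 22)
out = record(4 // 36 + 10) * record(seq + 24)
out = out * (seq * 21)
seq = seq[seq]
seq = seq * out
seq = seq * (0 != 12)
seq = 37
if out == seq:
    seq = seq % seq // out[seq]
    out = seq - 30
else:
    seq = seq * record(seq)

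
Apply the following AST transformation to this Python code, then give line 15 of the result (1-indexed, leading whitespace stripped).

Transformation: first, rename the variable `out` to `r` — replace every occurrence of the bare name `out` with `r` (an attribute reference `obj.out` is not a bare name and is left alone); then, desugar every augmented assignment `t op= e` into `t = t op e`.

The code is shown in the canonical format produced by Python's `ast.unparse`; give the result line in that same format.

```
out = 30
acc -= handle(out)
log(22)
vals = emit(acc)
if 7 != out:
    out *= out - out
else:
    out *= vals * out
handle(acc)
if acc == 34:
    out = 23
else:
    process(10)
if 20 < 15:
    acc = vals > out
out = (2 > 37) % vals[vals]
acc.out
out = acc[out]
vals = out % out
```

acc = vals > r

Transformed code:
r = 30
acc = acc - handle(r)
log(22)
vals = emit(acc)
if 7 != r:
    r = r * (r - r)
else:
    r = r * (vals * r)
handle(acc)
if acc == 34:
    r = 23
else:
    process(10)
if 20 < 15:
    acc = vals > r
r = (2 > 37) % vals[vals]
acc.out
r = acc[r]
vals = r % r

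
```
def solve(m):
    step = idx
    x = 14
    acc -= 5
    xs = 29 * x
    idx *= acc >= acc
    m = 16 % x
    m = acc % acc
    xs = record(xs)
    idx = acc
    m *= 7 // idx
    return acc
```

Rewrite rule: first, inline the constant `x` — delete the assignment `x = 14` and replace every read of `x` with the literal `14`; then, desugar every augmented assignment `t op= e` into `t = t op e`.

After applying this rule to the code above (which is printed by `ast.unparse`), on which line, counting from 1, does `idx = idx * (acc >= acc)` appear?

5

Transformed code:
def solve(m):
    step = idx
    acc = acc - 5
    xs = 29 * 14
    idx = idx * (acc >= acc)
    m = 16 % 14
    m = acc % acc
    xs = record(xs)
    idx = acc
    m = m * (7 // idx)
    return acc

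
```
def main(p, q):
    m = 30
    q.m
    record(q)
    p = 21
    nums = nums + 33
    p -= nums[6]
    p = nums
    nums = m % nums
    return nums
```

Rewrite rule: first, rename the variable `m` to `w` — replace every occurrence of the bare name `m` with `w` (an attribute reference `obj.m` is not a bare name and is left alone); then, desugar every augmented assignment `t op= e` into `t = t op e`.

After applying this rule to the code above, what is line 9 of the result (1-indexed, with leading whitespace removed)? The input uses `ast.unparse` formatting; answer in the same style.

Transformed code:
def main(p, q):
    w = 30
    q.m
    record(q)
    p = 21
    nums = nums + 33
    p = p - nums[6]
    p = nums
    nums = w % nums
    return nums

nums = w % nums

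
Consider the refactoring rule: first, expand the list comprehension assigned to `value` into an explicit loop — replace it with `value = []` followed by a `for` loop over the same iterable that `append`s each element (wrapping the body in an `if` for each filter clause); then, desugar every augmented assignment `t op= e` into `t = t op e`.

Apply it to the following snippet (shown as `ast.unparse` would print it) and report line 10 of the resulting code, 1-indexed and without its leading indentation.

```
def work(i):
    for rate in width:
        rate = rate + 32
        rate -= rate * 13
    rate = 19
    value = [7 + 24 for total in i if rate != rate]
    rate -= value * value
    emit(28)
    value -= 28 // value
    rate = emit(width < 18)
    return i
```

rate = rate - value * value

Transformed code:
def work(i):
    for rate in width:
        rate = rate + 32
        rate = rate - rate * 13
    rate = 19
    value = []
    for total in i:
        if rate != rate:
            value.append(7 + 24)
    rate = rate - value * value
    emit(28)
    value = value - 28 // value
    rate = emit(width < 18)
    return i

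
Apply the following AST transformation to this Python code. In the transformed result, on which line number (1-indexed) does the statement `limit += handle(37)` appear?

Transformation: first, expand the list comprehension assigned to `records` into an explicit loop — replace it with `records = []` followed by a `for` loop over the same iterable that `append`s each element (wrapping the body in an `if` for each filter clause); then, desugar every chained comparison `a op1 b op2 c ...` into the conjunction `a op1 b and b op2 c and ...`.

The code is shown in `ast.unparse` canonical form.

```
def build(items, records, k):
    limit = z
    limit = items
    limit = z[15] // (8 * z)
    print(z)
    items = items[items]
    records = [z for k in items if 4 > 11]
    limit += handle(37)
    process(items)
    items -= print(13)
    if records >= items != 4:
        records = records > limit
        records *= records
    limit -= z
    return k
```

11

Transformed code:
def build(items, records, k):
    limit = z
    limit = items
    limit = z[15] // (8 * z)
    print(z)
    items = items[items]
    records = []
    for k in items:
        if 4 > 11:
            records.append(z)
    limit += handle(37)
    process(items)
    items -= print(13)
    if records >= items and items != 4:
        records = records > limit
        records *= records
    limit -= z
    return k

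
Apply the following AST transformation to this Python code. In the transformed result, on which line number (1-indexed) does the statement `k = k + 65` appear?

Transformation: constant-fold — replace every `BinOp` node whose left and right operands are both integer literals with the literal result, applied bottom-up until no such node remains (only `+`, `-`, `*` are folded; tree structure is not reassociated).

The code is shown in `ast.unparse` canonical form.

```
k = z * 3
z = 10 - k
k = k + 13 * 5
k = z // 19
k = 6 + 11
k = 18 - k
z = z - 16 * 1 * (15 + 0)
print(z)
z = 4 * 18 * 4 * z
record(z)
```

Transformed code:
k = z * 3
z = 10 - k
k = k + 65
k = z // 19
k = 17
k = 18 - k
z = z - 240
print(z)
z = 288 * z
record(z)

3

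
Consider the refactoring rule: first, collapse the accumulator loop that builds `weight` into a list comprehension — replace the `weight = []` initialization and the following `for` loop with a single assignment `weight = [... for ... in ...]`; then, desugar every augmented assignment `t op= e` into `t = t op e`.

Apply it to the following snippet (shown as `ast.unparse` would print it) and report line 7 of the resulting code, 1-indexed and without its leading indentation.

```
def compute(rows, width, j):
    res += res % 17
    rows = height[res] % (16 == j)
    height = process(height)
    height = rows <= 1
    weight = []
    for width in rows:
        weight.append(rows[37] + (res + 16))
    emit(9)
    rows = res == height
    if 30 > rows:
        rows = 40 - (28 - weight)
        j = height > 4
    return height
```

emit(9)

Transformed code:
def compute(rows, width, j):
    res = res + res % 17
    rows = height[res] % (16 == j)
    height = process(height)
    height = rows <= 1
    weight = [rows[37] + (res + 16) for width in rows]
    emit(9)
    rows = res == height
    if 30 > rows:
        rows = 40 - (28 - weight)
        j = height > 4
    return height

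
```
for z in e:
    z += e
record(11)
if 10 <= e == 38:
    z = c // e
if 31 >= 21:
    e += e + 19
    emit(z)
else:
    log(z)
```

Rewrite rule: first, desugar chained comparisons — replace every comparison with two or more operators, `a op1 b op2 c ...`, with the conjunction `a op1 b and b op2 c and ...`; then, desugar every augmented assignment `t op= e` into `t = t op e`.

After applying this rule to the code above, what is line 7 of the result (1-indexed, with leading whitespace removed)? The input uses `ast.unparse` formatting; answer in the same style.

e = e + (e + 19)

Transformed code:
for z in e:
    z = z + e
record(11)
if 10 <= e and e == 38:
    z = c // e
if 31 >= 21:
    e = e + (e + 19)
    emit(z)
else:
    log(z)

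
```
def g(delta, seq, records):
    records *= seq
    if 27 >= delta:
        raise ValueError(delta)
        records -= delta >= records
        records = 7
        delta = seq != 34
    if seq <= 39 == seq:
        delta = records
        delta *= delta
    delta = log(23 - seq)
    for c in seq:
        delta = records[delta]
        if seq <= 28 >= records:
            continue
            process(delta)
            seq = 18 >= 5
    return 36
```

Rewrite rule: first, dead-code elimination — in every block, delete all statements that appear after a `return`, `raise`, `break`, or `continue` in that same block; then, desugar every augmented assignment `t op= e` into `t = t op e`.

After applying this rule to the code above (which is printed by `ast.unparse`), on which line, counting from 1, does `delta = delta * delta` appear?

Transformed code:
def g(delta, seq, records):
    records = records * seq
    if 27 >= delta:
        raise ValueError(delta)
    if seq <= 39 == seq:
        delta = records
        delta = delta * delta
    delta = log(23 - seq)
    for c in seq:
        delta = records[delta]
        if seq <= 28 >= records:
            continue
    return 36

7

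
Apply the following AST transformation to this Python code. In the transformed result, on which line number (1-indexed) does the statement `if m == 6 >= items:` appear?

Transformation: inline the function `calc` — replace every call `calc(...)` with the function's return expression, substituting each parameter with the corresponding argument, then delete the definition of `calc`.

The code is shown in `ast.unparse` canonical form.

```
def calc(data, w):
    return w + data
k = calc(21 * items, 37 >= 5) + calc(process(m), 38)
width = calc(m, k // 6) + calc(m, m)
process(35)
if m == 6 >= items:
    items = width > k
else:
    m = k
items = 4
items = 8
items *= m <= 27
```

4

Transformed code:
k = (37 >= 5) + 21 * items + (38 + process(m))
width = k // 6 + m + (m + m)
process(35)
if m == 6 >= items:
    items = width > k
else:
    m = k
items = 4
items = 8
items *= m <= 27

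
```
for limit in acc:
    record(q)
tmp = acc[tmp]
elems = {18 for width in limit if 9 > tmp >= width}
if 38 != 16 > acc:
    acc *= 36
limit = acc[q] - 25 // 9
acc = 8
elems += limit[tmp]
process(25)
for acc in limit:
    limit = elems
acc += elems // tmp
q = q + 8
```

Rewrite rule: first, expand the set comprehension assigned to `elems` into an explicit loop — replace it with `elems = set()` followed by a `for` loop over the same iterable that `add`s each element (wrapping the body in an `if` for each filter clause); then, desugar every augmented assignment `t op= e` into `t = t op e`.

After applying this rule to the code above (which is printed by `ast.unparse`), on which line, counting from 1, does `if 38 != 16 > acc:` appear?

8

Transformed code:
for limit in acc:
    record(q)
tmp = acc[tmp]
elems = set()
for width in limit:
    if 9 > tmp >= width:
        elems.add(18)
if 38 != 16 > acc:
    acc = acc * 36
limit = acc[q] - 25 // 9
acc = 8
elems = elems + limit[tmp]
process(25)
for acc in limit:
    limit = elems
acc = acc + elems // tmp
q = q + 8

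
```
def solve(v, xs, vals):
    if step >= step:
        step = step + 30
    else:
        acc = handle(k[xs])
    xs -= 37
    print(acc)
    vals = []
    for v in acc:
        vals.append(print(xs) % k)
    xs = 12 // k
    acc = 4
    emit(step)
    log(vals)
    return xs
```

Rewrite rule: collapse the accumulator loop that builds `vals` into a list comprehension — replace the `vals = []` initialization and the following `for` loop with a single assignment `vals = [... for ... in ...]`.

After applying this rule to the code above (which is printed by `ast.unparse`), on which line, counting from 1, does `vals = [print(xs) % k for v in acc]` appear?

Transformed code:
def solve(v, xs, vals):
    if step >= step:
        step = step + 30
    else:
        acc = handle(k[xs])
    xs -= 37
    print(acc)
    vals = [print(xs) % k for v in acc]
    xs = 12 // k
    acc = 4
    emit(step)
    log(vals)
    return xs

8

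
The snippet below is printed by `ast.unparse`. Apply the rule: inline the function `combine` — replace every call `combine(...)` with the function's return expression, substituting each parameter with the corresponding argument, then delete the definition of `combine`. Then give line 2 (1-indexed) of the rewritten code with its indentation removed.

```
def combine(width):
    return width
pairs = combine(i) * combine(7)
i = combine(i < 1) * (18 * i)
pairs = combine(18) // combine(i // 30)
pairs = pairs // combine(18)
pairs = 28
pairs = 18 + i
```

Transformed code:
pairs = i * 7
i = (i < 1) * (18 * i)
pairs = 18 // (i // 30)
pairs = pairs // 18
pairs = 28
pairs = 18 + i

i = (i < 1) * (18 * i)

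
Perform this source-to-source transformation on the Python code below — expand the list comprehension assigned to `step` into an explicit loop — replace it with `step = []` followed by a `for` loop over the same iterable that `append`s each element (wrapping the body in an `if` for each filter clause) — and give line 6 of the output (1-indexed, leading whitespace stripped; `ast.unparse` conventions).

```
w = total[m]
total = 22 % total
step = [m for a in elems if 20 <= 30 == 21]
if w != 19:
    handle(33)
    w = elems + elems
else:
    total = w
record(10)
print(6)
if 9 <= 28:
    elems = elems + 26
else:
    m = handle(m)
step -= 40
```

step.append(m)

Transformed code:
w = total[m]
total = 22 % total
step = []
for a in elems:
    if 20 <= 30 == 21:
        step.append(m)
if w != 19:
    handle(33)
    w = elems + elems
else:
    total = w
record(10)
print(6)
if 9 <= 28:
    elems = elems + 26
else:
    m = handle(m)
step -= 40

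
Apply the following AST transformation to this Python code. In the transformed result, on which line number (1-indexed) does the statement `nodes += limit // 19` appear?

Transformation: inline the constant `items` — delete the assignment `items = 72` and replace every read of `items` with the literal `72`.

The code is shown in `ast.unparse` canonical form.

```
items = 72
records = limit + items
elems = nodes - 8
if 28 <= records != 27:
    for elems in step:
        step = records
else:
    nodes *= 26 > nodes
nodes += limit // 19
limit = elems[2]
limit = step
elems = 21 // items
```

8

Transformed code:
records = limit + 72
elems = nodes - 8
if 28 <= records != 27:
    for elems in step:
        step = records
else:
    nodes *= 26 > nodes
nodes += limit // 19
limit = elems[2]
limit = step
elems = 21 // 72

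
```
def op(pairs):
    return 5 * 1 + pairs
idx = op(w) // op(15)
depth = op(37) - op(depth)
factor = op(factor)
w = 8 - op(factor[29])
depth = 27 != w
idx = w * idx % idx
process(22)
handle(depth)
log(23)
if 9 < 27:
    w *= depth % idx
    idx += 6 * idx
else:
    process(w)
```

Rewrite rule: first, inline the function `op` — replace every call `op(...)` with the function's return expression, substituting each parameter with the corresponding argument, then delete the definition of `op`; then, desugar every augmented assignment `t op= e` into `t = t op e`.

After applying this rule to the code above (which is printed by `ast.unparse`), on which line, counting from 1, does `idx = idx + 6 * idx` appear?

Transformed code:
idx = (5 * 1 + w) // (5 * 1 + 15)
depth = 5 * 1 + 37 - (5 * 1 + depth)
factor = 5 * 1 + factor
w = 8 - (5 * 1 + factor[29])
depth = 27 != w
idx = w * idx % idx
process(22)
handle(depth)
log(23)
if 9 < 27:
    w = w * (depth % idx)
    idx = idx + 6 * idx
else:
    process(w)

12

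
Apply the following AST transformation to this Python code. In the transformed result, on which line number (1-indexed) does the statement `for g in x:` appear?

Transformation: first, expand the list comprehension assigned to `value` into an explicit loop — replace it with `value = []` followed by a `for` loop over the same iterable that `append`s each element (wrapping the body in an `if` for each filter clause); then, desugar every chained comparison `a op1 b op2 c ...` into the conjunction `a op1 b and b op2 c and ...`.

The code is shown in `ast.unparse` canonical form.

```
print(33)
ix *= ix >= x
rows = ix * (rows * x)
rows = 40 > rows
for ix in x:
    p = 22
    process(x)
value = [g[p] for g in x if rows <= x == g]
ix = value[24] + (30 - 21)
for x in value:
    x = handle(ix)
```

Transformed code:
print(33)
ix *= ix >= x
rows = ix * (rows * x)
rows = 40 > rows
for ix in x:
    p = 22
    process(x)
value = []
for g in x:
    if rows <= x and x == g:
        value.append(g[p])
ix = value[24] + (30 - 21)
for x in value:
    x = handle(ix)

9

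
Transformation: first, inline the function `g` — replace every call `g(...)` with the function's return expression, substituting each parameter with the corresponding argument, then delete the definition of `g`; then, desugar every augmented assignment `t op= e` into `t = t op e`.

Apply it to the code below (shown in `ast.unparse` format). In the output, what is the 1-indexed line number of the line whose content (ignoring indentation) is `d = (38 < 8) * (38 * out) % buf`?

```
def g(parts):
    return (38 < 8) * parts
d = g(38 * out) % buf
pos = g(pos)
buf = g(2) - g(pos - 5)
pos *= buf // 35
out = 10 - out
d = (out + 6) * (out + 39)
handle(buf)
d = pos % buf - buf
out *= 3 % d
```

Transformed code:
d = (38 < 8) * (38 * out) % buf
pos = (38 < 8) * pos
buf = (38 < 8) * 2 - (38 < 8) * (pos - 5)
pos = pos * (buf // 35)
out = 10 - out
d = (out + 6) * (out + 39)
handle(buf)
d = pos % buf - buf
out = out * (3 % d)

1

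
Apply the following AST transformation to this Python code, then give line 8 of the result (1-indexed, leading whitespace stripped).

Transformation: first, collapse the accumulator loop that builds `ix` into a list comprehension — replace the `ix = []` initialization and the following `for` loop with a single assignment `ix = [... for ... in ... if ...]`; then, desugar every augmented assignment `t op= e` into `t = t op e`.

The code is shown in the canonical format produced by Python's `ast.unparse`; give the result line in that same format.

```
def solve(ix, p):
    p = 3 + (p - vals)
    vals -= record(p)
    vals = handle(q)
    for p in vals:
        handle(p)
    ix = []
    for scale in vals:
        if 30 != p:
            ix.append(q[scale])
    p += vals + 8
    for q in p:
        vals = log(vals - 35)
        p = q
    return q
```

Transformed code:
def solve(ix, p):
    p = 3 + (p - vals)
    vals = vals - record(p)
    vals = handle(q)
    for p in vals:
        handle(p)
    ix = [q[scale] for scale in vals if 30 != p]
    p = p + (vals + 8)
    for q in p:
        vals = log(vals - 35)
        p = q
    return q

p = p + (vals + 8)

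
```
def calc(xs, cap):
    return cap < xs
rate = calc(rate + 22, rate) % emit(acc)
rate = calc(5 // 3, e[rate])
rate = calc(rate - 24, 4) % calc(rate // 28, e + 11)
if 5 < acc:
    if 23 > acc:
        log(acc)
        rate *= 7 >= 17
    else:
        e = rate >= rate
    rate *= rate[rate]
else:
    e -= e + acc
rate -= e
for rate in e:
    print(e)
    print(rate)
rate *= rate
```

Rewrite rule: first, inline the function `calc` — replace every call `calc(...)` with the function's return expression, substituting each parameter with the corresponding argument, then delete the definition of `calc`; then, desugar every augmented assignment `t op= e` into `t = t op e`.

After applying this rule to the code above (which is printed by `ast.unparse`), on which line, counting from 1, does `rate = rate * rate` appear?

Transformed code:
rate = (rate < rate + 22) % emit(acc)
rate = e[rate] < 5 // 3
rate = (4 < rate - 24) % (e + 11 < rate // 28)
if 5 < acc:
    if 23 > acc:
        log(acc)
        rate = rate * (7 >= 17)
    else:
        e = rate >= rate
    rate = rate * rate[rate]
else:
    e = e - (e + acc)
rate = rate - e
for rate in e:
    print(e)
    print(rate)
rate = rate * rate

17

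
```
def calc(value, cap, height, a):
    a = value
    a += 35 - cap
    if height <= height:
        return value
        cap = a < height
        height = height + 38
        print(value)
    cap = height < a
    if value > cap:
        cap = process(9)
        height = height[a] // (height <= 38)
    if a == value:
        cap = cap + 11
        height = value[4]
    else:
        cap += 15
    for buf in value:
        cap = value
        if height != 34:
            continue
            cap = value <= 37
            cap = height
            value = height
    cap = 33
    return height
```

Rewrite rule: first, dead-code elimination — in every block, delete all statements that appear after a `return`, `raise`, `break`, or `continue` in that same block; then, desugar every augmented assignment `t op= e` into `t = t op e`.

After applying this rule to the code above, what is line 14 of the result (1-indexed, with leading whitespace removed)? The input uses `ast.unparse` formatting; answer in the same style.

cap = cap + 15

Transformed code:
def calc(value, cap, height, a):
    a = value
    a = a + (35 - cap)
    if height <= height:
        return value
    cap = height < a
    if value > cap:
        cap = process(9)
        height = height[a] // (height <= 38)
    if a == value:
        cap = cap + 11
        height = value[4]
    else:
        cap = cap + 15
    for buf in value:
        cap = value
        if height != 34:
            continue
    cap = 33
    return height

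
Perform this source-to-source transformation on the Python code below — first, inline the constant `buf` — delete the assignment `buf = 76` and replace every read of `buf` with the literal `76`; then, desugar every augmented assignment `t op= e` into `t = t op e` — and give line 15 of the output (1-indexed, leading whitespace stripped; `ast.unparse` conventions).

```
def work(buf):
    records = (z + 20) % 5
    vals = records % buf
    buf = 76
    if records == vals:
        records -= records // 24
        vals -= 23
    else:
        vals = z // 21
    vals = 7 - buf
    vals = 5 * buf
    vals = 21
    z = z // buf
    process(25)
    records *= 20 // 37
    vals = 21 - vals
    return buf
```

vals = 21 - vals

Transformed code:
def work(buf):
    records = (z + 20) % 5
    vals = records % 76
    if records == vals:
        records = records - records // 24
        vals = vals - 23
    else:
        vals = z // 21
    vals = 7 - 76
    vals = 5 * 76
    vals = 21
    z = z // 76
    process(25)
    records = records * (20 // 37)
    vals = 21 - vals
    return 76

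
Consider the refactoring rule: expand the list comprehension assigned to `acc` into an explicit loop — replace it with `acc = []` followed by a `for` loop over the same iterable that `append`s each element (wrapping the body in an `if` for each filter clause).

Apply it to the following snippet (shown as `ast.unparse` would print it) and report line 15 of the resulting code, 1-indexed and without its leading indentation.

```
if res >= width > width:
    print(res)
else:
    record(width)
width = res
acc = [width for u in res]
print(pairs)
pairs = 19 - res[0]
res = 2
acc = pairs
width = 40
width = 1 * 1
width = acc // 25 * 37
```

Transformed code:
if res >= width > width:
    print(res)
else:
    record(width)
width = res
acc = []
for u in res:
    acc.append(width)
print(pairs)
pairs = 19 - res[0]
res = 2
acc = pairs
width = 40
width = 1 * 1
width = acc // 25 * 37

width = acc // 25 * 37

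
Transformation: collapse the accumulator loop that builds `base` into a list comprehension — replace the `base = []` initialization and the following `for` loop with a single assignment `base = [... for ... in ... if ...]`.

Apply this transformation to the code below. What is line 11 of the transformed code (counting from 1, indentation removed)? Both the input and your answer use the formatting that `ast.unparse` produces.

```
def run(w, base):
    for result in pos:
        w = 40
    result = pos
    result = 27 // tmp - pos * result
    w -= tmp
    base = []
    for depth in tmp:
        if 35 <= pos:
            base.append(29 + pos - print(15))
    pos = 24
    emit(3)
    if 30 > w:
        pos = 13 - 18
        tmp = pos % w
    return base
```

Transformed code:
def run(w, base):
    for result in pos:
        w = 40
    result = pos
    result = 27 // tmp - pos * result
    w -= tmp
    base = [29 + pos - print(15) for depth in tmp if 35 <= pos]
    pos = 24
    emit(3)
    if 30 > w:
        pos = 13 - 18
        tmp = pos % w
    return base

pos = 13 - 18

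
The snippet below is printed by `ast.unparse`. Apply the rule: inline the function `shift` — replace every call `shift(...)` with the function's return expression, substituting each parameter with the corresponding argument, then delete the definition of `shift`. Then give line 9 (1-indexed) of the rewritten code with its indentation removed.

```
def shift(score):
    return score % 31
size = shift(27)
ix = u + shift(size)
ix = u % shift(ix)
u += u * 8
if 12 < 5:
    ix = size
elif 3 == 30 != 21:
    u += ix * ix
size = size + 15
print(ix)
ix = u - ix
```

Transformed code:
size = 27 % 31
ix = u + size % 31
ix = u % (ix % 31)
u += u * 8
if 12 < 5:
    ix = size
elif 3 == 30 != 21:
    u += ix * ix
size = size + 15
print(ix)
ix = u - ix

size = size + 15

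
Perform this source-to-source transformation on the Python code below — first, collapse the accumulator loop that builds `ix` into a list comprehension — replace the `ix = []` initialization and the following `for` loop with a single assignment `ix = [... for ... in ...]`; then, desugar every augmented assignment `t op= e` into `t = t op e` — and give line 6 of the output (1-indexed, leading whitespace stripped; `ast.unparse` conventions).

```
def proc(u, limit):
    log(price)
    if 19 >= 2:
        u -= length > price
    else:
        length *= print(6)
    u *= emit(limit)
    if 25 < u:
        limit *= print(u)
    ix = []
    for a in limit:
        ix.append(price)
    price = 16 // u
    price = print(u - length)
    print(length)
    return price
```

length = length * print(6)

Transformed code:
def proc(u, limit):
    log(price)
    if 19 >= 2:
        u = u - (length > price)
    else:
        length = length * print(6)
    u = u * emit(limit)
    if 25 < u:
        limit = limit * print(u)
    ix = [price for a in limit]
    price = 16 // u
    price = print(u - length)
    print(length)
    return price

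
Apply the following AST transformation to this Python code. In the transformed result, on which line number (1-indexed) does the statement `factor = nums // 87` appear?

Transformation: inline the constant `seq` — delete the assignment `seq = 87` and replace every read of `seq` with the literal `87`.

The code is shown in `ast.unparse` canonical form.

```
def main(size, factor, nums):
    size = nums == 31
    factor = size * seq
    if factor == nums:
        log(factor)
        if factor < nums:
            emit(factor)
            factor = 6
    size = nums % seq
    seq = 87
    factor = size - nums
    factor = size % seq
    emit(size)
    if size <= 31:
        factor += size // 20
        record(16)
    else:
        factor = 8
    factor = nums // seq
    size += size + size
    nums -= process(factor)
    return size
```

18

Transformed code:
def main(size, factor, nums):
    size = nums == 31
    factor = size * 87
    if factor == nums:
        log(factor)
        if factor < nums:
            emit(factor)
            factor = 6
    size = nums % 87
    factor = size - nums
    factor = size % 87
    emit(size)
    if size <= 31:
        factor += size // 20
        record(16)
    else:
        factor = 8
    factor = nums // 87
    size += size + size
    nums -= process(factor)
    return size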